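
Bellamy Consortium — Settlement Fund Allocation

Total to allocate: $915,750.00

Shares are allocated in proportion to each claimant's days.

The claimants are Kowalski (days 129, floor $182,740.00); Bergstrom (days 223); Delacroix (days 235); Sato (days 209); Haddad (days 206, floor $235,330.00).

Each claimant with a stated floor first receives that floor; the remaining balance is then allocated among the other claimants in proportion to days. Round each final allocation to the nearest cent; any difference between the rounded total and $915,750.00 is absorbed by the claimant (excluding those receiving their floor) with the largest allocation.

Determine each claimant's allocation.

Kowalski: $182,740.00 | Bergstrom: $166,390.76 | Delacroix: $175,344.53 | Sato: $155,944.71 | Haddad: $235,330.00

Guaranteed amounts: Kowalski $182,740.00; Haddad $235,330.00. Remaining pool $497,680.00.
Remaining pool split over remaining days 667: Bergstrom 166,390.7646 → $166,390.76; Delacroix 175,344.5277 → $175,344.53; Sato 155,944.7076 → $155,944.71.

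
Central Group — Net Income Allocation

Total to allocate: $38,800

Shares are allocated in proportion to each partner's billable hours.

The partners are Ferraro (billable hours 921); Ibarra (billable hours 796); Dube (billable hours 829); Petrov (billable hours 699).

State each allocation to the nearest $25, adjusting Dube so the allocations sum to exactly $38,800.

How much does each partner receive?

Total billable hours = 3,245.
Pro-rata amounts: Ferraro 921/3,245 × $38,800 = 11,012.27; Ibarra 796/3,245 × $38,800 = 9,517.66; Dube 829/3,245 × $38,800 = 9,912.23; Petrov 699/3,245 × $38,800 = 8,357.84.
At nearest $25: Ferraro $11,000; Ibarra $9,525; Dube $9,900; Petrov $8,350. Sum = $38,775.
Difference $38,800 − $38,775 = +$25 applied to Dube: Dube becomes $9,925.

Ferraro: $11,000 · Ibarra: $9,525 · Dube: $9,925 · Petrov: $8,350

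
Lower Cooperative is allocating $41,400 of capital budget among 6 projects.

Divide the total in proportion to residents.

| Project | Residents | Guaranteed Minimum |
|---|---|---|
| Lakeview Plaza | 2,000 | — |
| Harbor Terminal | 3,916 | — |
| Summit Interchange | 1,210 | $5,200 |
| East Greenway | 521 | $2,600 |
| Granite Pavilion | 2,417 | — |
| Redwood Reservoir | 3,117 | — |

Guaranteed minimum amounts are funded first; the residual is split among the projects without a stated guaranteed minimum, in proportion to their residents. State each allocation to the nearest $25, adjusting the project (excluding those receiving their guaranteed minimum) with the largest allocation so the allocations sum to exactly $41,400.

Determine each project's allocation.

Fund the minimums — Summit Interchange $5,200; East Greenway $2,600. Remaining pool $33,600.
Remaining pool split over remaining residents 11,450: Lakeview Plaza 5,869.00 → $5,875; Harbor Terminal 11,491.49 → $11,500; Granite Pavilion 7,092.68 → $7,100; Redwood Reservoir 9,146.83 → $9,150.
Rounding difference −$25 applied to Harbor Terminal → $11,475.

Lakeview Plaza: $5,875 · Harbor Terminal: $11,475 · Summit Interchange: $5,200 · East Greenway: $2,600 · Granite Pavilion: $7,100 · Redwood Reservoir: $9,150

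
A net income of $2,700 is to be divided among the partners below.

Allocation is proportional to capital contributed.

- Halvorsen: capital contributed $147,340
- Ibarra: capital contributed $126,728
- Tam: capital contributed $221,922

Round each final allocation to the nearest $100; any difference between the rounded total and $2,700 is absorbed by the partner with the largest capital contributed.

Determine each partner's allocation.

Halvorsen: $800 | Ibarra: $700 | Tam: $1,200

Total capital contributed = 147,340 + 126,728 + 221,922 = 495,990.
Unrounded shares: Halvorsen 802.07; Ibarra 689.86; Tam 1,208.07.
After rounding ($100): Halvorsen $800; Ibarra $700; Tam $1,200. Sum = $2,700.
Rounded total matches; no reconciliation needed.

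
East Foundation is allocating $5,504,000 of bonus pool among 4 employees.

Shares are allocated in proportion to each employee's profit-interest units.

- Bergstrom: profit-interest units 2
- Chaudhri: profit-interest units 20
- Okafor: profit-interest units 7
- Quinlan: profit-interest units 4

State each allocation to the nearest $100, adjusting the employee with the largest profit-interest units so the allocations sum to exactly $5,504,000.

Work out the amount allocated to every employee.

Profit-interest units total: 33.
Pro-rata amounts: Bergstrom 2/33 × $5,504,000 = 333,575.76; Chaudhri 20/33 × $5,504,000 = 3,335,757.58; Okafor 7/33 × $5,504,000 = 1,167,515.15; Quinlan 4/33 × $5,504,000 = 667,151.52.
Rounded to nearest $100: Bergstrom $333,600; Chaudhri $3,335,800; Okafor $1,167,500; Quinlan $667,200. Sum = $5,504,100.
Difference $5,504,000 − $5,504,100 = −$100 applied to largest profit-interest units (Chaudhri): Chaudhri becomes $3,335,700.

Bergstrom: $333,600 · Chaudhri: $3,335,700 · Okafor: $1,167,500 · Quinlan: $667,200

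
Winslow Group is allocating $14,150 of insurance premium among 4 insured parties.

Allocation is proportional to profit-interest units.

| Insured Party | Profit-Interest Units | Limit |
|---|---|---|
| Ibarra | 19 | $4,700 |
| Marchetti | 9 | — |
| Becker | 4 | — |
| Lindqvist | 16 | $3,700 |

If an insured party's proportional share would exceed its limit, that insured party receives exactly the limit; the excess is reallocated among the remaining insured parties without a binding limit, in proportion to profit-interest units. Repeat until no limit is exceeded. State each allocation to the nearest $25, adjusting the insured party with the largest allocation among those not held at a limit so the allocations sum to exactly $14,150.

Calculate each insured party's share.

Ibarra: $4,700 · Marchetti: $3,975 · Becker: $1,775 · Lindqvist: $3,700

Sum of profit-interest units: 48.
Proportional shares (ignoring caps): Ibarra 5,601.04; Marchetti 2,653.12; Becker 1,179.17; Lindqvist 4,716.67.
Capped: Ibarra ($4,700), Lindqvist ($3,700); residual $5,750 reallocated over remaining profit-interest units 13.
Remaining shares: Marchetti 3,980.77 → $3,975; Becker 1,769.23 → $1,775.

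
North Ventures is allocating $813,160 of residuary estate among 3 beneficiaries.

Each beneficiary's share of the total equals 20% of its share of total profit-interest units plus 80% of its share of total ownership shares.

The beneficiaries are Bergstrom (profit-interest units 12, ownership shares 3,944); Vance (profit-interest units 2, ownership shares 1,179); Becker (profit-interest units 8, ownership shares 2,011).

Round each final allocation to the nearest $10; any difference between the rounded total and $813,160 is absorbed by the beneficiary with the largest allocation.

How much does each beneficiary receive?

Totals — profit-interest units 22, ownership shares 7,134.
Composite weights (20% profit-interest units + 80% ownership shares): Bergstrom 0.5514; Vance 0.1504; Becker 0.2982.
Proportional shares: Bergstrom 448,349.86; Vance 122,294.19; Becker 242,515.95.
After rounding ($10): Bergstrom $448,350; Vance $122,290; Becker $242,520. Sum = $813,160.
Sum already equals the total — no adjustment.

Bergstrom: $448,350; Vance: $122,290; Becker: $242,520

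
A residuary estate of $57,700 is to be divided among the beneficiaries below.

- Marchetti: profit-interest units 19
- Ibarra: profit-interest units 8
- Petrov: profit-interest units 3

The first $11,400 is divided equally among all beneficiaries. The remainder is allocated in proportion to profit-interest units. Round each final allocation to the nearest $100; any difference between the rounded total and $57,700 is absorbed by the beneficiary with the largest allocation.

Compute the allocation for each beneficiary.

Marchetti: $33,200 | Ibarra: $16,100 | Petrov: $8,400

$11,400 shared equally gives $3,800 per beneficiary.
Remainder $46,300 by profit-interest units (total 30): Marchetti 29,323.33 → $29,300; Ibarra 12,346.67 → $12,300; Petrov 4,630.00 → $4,600.
Rounding difference +$100 on remainder applied to Marchetti.
Totals: Marchetti $3,800 + $29,400 = $33,200; Ibarra $3,800 + $12,300 = $16,100; Petrov $3,800 + $4,600 = $8,400.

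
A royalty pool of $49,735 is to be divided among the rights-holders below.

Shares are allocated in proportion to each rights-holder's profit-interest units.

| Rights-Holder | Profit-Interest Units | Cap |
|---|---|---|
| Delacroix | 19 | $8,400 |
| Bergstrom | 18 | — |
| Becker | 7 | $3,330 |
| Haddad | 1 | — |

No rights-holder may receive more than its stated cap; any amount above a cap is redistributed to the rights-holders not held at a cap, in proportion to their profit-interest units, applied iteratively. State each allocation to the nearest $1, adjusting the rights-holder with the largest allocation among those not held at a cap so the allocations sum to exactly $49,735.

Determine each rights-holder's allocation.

Delacroix: $8,400 · Bergstrom: $36,005 · Becker: $3,330 · Haddad: $2,000

Combined profit-interest units = 45.
Proportional shares (ignoring caps): Delacroix 20,999.22; Bergstrom 19,894.00; Becker 7,736.56; Haddad 1,105.22.
Capped: Delacroix ($8,400), Becker ($3,330); balance $38,005 reallocated over remaining profit-interest units 19.
Remaining shares: Bergstrom 36,004.74 → $36,005; Haddad 2,000.26 → $2,000.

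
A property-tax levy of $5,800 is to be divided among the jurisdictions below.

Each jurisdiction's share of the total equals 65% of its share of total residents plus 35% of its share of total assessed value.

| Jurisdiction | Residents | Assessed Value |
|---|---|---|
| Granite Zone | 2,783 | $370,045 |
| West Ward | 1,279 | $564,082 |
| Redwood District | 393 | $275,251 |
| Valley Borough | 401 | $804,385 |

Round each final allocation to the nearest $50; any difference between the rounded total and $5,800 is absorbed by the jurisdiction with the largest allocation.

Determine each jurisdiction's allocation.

Totals — residents 4,856, assessed value 2,013,763.
Combined weights (65% residents + 35% assessed value): Granite Zone 0.4368; West Ward 0.2692; Redwood District 0.1004; Valley Borough 0.1935.
Pro-rata amounts: Granite Zone 2,533.64; West Ward 1,561.59; Redwood District 582.58; Valley Borough 1,122.19.
After rounding ($50): Granite Zone $2,550; West Ward $1,550; Redwood District $600; Valley Borough $1,100. Sum = $5,800.
No rounding difference to absorb.

Granite Zone: $2,550 | West Ward: $1,550 | Redwood District: $600 | Valley Borough: $1,100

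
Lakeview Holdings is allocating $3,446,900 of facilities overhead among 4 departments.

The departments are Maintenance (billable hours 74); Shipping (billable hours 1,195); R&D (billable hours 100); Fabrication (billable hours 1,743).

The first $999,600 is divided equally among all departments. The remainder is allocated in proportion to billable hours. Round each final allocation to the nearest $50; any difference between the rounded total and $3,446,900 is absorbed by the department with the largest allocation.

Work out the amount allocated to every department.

Maintenance: $308,100 · Shipping: $1,189,650 · R&D: $328,550 · Fabrication: $1,620,600

First tranche $999,600 split equally: $249,900 each.
Remainder $2,447,300 by billable hours (total 3,112): Maintenance 58,194.15 → $58,200; Shipping 939,756.91 → $939,750; R&D 78,640.75 → $78,650; Fabrication 1,370,708.19 → $1,370,700.
Totals: Maintenance $249,900 + $58,200 = $308,100; Shipping $249,900 + $939,750 = $1,189,650; R&D $249,900 + $78,650 = $328,550; Fabrication $249,900 + $1,370,700 = $1,620,600.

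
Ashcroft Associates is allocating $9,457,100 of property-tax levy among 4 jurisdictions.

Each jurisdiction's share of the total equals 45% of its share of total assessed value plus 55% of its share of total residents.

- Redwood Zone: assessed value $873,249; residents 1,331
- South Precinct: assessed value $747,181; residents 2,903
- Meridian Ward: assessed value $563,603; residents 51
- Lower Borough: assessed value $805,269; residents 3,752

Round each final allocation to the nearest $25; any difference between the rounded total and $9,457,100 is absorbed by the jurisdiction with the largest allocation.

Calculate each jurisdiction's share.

Redwood Zone: $2,104,600 · South Precinct: $2,942,500 · Meridian Ward: $835,375 · Lower Borough: $3,574,625

Assessed value total 2,989,302; residents total 8,037.
Combined weights (45% assessed value + 55% residents): Redwood Zone 0.2225; South Precinct 0.3111; Meridian Ward 0.0883; Lower Borough 0.3780.
Raw shares: Redwood Zone 2,104,593.48; South Precinct 2,942,488.56; Meridian Ward 835,375.04; Lower Borough 3,574,642.92.
Rounded to nearest $25: Redwood Zone $2,104,600; South Precinct $2,942,500; Meridian Ward $835,375; Lower Borough $3,574,650. Sum = $9,457,125.
Difference $9,457,100 − $9,457,125 = −$25 applied to largest allocation (Lower Borough): Lower Borough becomes $3,574,625.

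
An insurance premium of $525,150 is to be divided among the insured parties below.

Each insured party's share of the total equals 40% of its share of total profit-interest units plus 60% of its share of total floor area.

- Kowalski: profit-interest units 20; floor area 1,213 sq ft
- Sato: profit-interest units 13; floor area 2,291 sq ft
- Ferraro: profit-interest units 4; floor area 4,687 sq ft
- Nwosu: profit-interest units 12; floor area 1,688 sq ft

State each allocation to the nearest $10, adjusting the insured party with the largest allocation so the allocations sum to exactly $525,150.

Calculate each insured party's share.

Kowalski: $124,430 | Sato: $128,800 | Ferraro: $166,640 | Nwosu: $105,280

Profit-interest units total 49; floor area total 9,879.
Composite weights (40% profit-interest units + 60% floor area): Kowalski 0.2369; Sato 0.2453; Ferraro 0.3173; Nwosu 0.2005.
Proportional shares: Kowalski 124,427.32; Sato 128,801.49; Ferraro 166,639.29; Nwosu 105,281.90.
At nearest $10: Kowalski $124,430; Sato $128,800; Ferraro $166,640; Nwosu $105,280. Sum = $525,150.
No rounding difference to absorb.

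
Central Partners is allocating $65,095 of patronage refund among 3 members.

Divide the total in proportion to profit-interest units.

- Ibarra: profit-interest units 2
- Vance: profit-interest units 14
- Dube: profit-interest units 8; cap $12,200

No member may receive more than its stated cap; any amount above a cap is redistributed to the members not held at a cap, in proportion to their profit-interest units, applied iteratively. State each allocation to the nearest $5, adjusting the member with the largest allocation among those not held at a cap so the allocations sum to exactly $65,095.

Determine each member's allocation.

Total profit-interest units = 24.
Proportional shares (ignoring caps): Ibarra 5,424.58; Vance 37,972.08; Dube 21,698.33.
Capped: Dube ($12,200); balance $52,895 reallocated over remaining profit-interest units 16.
Shares after redistribution: Ibarra 6,611.88 → $6,610; Vance 46,283.12 → $46,285.

Ibarra: $6,610 · Vance: $46,285 · Dube: $12,200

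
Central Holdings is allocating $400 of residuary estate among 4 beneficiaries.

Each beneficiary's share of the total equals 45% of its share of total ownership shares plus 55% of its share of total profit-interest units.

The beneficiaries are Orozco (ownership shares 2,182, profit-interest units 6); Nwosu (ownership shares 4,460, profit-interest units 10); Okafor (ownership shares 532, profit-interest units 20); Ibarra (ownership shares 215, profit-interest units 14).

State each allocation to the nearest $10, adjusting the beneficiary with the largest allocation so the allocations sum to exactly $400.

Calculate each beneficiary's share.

Ownership shares total 7,389; profit-interest units total 50.
Combined weights (45% ownership shares + 55% profit-interest units): Orozco 0.1989; Nwosu 0.3816; Okafor 0.2524; Ibarra 0.1671.
Pro-rata amounts: Orozco 79.55; Nwosu 152.65; Okafor 100.96; Ibarra 66.84.
After rounding ($10): Orozco $80; Nwosu $150; Okafor $100; Ibarra $70. Sum = $400.
No rounding difference to absorb.

Orozco: $80; Nwosu: $150; Okafor: $100; Ibarra: $70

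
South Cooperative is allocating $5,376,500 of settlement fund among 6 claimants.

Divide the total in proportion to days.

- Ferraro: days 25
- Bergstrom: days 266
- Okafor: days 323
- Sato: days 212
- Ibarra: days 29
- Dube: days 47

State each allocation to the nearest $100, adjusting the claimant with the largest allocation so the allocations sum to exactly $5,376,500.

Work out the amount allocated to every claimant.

Combined days = 902.
Unrounded shares: Ferraro 25/902 × $5,376,500 = 149,016.08; Bergstrom 266/902 × $5,376,500 = 1,585,531.04; Okafor 323/902 × $5,376,500 = 1,925,287.69; Sato 212/902 × $5,376,500 = 1,263,656.32; Ibarra 29/902 × $5,376,500 = 172,858.65; Dube 47/902 × $5,376,500 = 280,150.22.
At nearest $100: Ferraro $149,000; Bergstrom $1,585,500; Okafor $1,925,300; Sato $1,263,700; Ibarra $172,900; Dube $280,200. Sum = $5,376,600.
Difference $5,376,500 − $5,376,600 = −$100 applied to largest allocation (Okafor): Okafor becomes $1,925,200.

Ferraro: $149,000; Bergstrom: $1,585,500; Okafor: $1,925,200; Sato: $1,263,700; Ibarra: $172,900; Dube: $280,200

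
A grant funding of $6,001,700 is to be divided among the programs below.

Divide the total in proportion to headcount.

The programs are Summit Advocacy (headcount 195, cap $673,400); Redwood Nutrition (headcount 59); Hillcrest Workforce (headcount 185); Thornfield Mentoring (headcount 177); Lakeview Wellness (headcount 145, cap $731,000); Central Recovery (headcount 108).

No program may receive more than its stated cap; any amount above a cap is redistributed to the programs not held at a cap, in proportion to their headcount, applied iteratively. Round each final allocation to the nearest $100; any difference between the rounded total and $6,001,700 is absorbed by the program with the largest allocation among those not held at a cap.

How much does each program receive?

Summit Advocacy: $673,400 · Redwood Nutrition: $512,700 · Hillcrest Workforce: $1,607,800 · Thornfield Mentoring: $1,538,200 · Lakeview Wellness: $731,000 · Central Recovery: $938,600

Headcount total: 869.
Unconstrained shares: Summit Advocacy 1,346,756.62; Redwood Nutrition 407,480.21; Hillcrest Workforce 1,277,692.17; Thornfield Mentoring 1,222,440.62; Lakeview Wellness 1,001,434.41; Central Recovery 745,895.97.
Held at cap: Summit Advocacy ($673,400), Lakeview Wellness ($731,000); remaining pool $4,597,300 reallocated over remaining headcount 529.
Remaining shares: Redwood Nutrition 512,742.34 → $512,700; Hillcrest Workforce 1,607,751.42 → $1,607,800; Thornfield Mentoring 1,538,227.03 → $1,538,200; Central Recovery 938,579.21 → $938,600.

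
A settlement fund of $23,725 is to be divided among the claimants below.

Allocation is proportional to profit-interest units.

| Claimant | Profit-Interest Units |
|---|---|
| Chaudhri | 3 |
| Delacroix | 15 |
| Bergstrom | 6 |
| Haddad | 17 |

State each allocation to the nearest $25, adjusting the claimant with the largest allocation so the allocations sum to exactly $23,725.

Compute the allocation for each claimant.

Combined profit-interest units = 41.
Unrounded shares: Chaudhri 3/41 × $23,725 = 1,735.98; Delacroix 15/41 × $23,725 = 8,679.88; Bergstrom 6/41 × $23,725 = 3,471.95; Haddad 17/41 × $23,725 = 9,837.20.
Rounded to nearest $25: Chaudhri $1,725; Delacroix $8,675; Bergstrom $3,475; Haddad $9,825. Sum = $23,700.
Difference $23,725 − $23,700 = +$25 applied to largest allocation (Haddad): Haddad becomes $9,850.

Chaudhri: $1,725; Delacroix: $8,675; Bergstrom: $3,475; Haddad: $9,850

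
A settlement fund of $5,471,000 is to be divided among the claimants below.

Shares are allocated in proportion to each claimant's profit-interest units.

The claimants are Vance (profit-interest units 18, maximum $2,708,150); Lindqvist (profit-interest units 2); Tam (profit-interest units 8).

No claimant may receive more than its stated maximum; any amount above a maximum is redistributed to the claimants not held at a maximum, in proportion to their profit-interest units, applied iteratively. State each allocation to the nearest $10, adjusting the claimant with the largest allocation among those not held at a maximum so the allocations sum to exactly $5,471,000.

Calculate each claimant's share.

Vance: $2,708,150 · Lindqvist: $552,570 · Tam: $2,210,280

Combined profit-interest units = 28.
Pro-rata shares before constraints: Vance 3,517,071.43; Lindqvist 390,785.71; Tam 1,563,142.86.
Cap binds for Vance ($2,708,150); balance $2,762,850 reallocated over remaining profit-interest units 10.
Shares after redistribution: Lindqvist 552,570.00 → $552,570; Tam 2,210,280.00 → $2,210,280.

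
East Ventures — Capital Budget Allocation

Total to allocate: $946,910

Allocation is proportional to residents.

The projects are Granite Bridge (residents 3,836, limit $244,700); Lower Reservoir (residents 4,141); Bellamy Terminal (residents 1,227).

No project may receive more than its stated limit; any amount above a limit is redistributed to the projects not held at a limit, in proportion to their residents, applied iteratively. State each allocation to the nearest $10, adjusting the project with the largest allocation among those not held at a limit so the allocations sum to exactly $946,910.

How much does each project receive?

Combined residents = 9,204.
Unconstrained shares: Granite Bridge 394,648.71; Lower Reservoir 426,027.20; Bellamy Terminal 126,234.09.
Capped: Granite Bridge ($244,700); remaining pool $702,210 reallocated over remaining residents 5,368.
Redistributed shares: Lower Reservoir 541,701.12 → $541,700; Bellamy Terminal 160,508.88 → $160,510.

Granite Bridge: $244,700 | Lower Reservoir: $541,700 | Bellamy Terminal: $160,510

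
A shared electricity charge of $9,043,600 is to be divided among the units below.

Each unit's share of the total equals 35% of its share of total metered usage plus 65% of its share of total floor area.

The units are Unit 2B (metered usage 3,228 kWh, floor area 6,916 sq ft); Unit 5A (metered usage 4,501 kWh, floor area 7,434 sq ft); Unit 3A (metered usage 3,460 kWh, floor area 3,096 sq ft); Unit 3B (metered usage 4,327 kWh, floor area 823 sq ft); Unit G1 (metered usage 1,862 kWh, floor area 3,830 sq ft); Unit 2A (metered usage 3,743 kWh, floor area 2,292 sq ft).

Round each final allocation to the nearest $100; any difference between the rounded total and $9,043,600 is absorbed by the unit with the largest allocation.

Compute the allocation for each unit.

Totals — metered usage 21,121, floor area 24,391.
Composite weights (35% metered usage + 65% floor area): Unit 2B 0.2378; Unit 5A 0.2727; Unit 3A 0.1398; Unit 3B 0.0936; Unit G1 0.1329; Unit 2A 0.1231.
Pro-rata amounts: Unit 2B 2,150,545.22; Unit 5A 2,466,161.35; Unit 3A 1,264,676.40; Unit 3B 846,804.61; Unit G1 1,202,092.34; Unit 2A 1,113,320.09.
At nearest $100: Unit 2B $2,150,500; Unit 5A $2,466,200; Unit 3A $1,264,700; Unit 3B $846,800; Unit G1 $1,202,100; Unit 2A $1,113,300. Sum = $9,043,600.
Rounded total matches; no reconciliation needed.

Unit 2B: $2,150,500 · Unit 5A: $2,466,200 · Unit 3A: $1,264,700 · Unit 3B: $846,800 · Unit G1: $1,202,100 · Unit 2A: $1,113,300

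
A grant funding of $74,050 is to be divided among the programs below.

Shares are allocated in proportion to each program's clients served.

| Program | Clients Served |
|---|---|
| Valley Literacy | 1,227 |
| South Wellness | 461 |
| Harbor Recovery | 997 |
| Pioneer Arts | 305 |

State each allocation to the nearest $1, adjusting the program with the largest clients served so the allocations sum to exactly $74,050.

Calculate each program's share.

Clients served total: 2,990.
Proportional shares: Valley Literacy 1,227/2,990 × $74,050 = 30,387.74; South Wellness 461/2,990 × $74,050 = 11,417.07; Harbor Recovery 997/2,990 × $74,050 = 24,691.59; Pioneer Arts 305/2,990 × $74,050 = 7,553.60.
At nearest $1: Valley Literacy $30,388; South Wellness $11,417; Harbor Recovery $24,692; Pioneer Arts $7,554. Sum = $74,051.
Difference $74,050 − $74,051 = −$1 applied to largest clients served (Valley Literacy): Valley Literacy becomes $30,387.

Valley Literacy: $30,387 | South Wellness: $11,417 | Harbor Recovery: $24,692 | Pioneer Arts: $7,554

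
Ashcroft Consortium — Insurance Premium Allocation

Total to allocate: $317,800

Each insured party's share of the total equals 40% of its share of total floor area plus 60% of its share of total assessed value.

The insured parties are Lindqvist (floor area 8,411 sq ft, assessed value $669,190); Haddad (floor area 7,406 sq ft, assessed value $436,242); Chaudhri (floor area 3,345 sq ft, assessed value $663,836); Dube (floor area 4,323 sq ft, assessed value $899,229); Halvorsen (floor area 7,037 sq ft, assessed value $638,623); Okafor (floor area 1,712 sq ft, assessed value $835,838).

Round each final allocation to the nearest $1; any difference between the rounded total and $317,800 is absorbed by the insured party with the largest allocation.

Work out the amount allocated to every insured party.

Totals — floor area 32,234, assessed value 4,142,958.
Composite weights (40% floor area + 60% assessed value): Lindqvist 0.2013; Haddad 0.1551; Chaudhri 0.1376; Dube 0.1839; Halvorsen 0.1798; Okafor 0.1423.
Unrounded shares: Lindqvist 63,969.67; Haddad 49,284.84; Chaudhri 43,744.66; Dube 58,435.54; Halvorsen 57,144.23; Okafor 45,221.07.
After rounding ($1): Lindqvist $63,970; Haddad $49,285; Chaudhri $43,745; Dube $58,436; Halvorsen $57,144; Okafor $45,221. Sum = $317,801.
Difference $317,800 − $317,801 = −$1 applied to largest allocation (Lindqvist): Lindqvist becomes $63,969.

Lindqvist: $63,969 · Haddad: $49,285 · Chaudhri: $43,745 · Dube: $58,436 · Halvorsen: $57,144 · Okafor: $45,221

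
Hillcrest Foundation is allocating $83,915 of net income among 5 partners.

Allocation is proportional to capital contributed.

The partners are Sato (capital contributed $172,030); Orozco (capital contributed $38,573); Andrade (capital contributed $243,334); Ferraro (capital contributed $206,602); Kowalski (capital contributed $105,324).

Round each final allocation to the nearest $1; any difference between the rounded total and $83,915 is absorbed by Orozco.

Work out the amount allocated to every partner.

Sato: $18,849; Orozco: $4,227; Andrade: $26,662; Ferraro: $22,637; Kowalski: $11,540

Sum of capital contributed: 765,863.
Pro-rata amounts: Sato 172,030/765,863 × $83,915 = 18,849.19; Orozco 38,573/765,863 × $83,915 = 4,226.41; Andrade 243,334/765,863 × $83,915 = 26,661.91; Ferraro 206,602/765,863 × $83,915 = 22,637.22; Kowalski 105,324/765,863 × $83,915 = 11,540.27.
Rounded to nearest $1: Sato $18,849; Orozco $4,226; Andrade $26,662; Ferraro $22,637; Kowalski $11,540. Sum = $83,914.
Difference $83,915 − $83,914 = +$1 applied to Orozco: Orozco becomes $4,227.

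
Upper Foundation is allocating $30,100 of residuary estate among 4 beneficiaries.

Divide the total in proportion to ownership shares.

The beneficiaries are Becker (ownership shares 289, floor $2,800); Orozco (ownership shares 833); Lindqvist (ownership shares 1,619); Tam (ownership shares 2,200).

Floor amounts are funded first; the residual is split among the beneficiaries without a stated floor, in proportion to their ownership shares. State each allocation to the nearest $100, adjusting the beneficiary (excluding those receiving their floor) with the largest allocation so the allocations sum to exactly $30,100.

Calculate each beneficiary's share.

Guaranteed amounts: Becker $2,800. Remaining pool $27,300.
Remaining pool split over remaining ownership shares 4,652: Orozco 4,888.41 → $4,900; Lindqvist 9,501.01 → $9,500; Tam 12,910.58 → $12,900.

Becker: $2,800; Orozco: $4,900; Lindqvist: $9,500; Tam: $12,900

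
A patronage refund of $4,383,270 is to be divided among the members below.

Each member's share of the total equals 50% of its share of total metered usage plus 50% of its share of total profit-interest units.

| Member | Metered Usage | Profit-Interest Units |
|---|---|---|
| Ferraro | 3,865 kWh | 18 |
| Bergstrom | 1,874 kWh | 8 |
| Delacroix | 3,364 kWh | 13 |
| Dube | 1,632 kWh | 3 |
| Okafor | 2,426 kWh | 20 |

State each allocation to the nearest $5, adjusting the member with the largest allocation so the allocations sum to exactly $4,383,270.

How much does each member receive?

Metered usage total 13,161; profit-interest units total 62.
Composite weights (50% metered usage + 50% profit-interest units): Ferraro 0.2920; Bergstrom 0.1357; Delacroix 0.2326; Dube 0.0862; Okafor 0.2535.
Pro-rata amounts: Ferraro 1,279,900.10; Bergstrom 594,859.39; Delacroix 1,019,726.34; Dube 377,815.59; Okafor 1,110,968.59.
After rounding ($5): Ferraro $1,279,900; Bergstrom $594,860; Delacroix $1,019,725; Dube $377,815; Okafor $1,110,970. Sum = $4,383,270.
No rounding difference to absorb.

Ferraro: $1,279,900 | Bergstrom: $594,860 | Delacroix: $1,019,725 | Dube: $377,815 | Okafor: $1,110,970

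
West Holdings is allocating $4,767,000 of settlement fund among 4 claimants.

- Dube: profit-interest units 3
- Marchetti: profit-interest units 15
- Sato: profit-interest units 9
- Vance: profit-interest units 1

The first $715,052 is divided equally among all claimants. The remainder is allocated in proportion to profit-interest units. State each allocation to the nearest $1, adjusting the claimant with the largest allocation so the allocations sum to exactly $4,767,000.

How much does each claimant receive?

Dube: $612,900 · Marchetti: $2,349,450 · Sato: $1,481,175 · Vance: $323,475

$715,052 shared equally gives $178,763 per claimant.
Remainder $4,051,948 by profit-interest units (total 28): Dube 434,137.29 → $434,137; Marchetti 2,170,686.43 → $2,170,686; Sato 1,302,411.86 → $1,302,412; Vance 144,712.43 → $144,712.
Rounding difference +$1 on remainder applied to Marchetti.
Totals: Dube $178,763 + $434,137 = $612,900; Marchetti $178,763 + $2,170,687 = $2,349,450; Sato $178,763 + $1,302,412 = $1,481,175; Vance $178,763 + $144,712 = $323,475.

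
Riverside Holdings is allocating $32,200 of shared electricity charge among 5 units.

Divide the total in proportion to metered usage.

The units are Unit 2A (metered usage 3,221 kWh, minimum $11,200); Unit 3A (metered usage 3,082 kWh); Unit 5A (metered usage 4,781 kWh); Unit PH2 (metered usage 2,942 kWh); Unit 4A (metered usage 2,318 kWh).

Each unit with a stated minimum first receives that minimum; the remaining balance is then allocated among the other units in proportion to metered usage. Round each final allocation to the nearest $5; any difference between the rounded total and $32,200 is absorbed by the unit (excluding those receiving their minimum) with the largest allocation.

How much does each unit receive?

Minimums first: Unit 2A $11,200. Remaining pool $21,000.
Remaining pool split over remaining metered usage 13,123: Unit 3A 4,931.95 → $4,930; Unit 5A 7,650.77 → $7,650; Unit PH2 4,707.92 → $4,710; Unit 4A 3,709.37 → $3,710.

Unit 2A: $11,200 | Unit 3A: $4,930 | Unit 5A: $7,650 | Unit PH2: $4,710 | Unit 4A: $3,710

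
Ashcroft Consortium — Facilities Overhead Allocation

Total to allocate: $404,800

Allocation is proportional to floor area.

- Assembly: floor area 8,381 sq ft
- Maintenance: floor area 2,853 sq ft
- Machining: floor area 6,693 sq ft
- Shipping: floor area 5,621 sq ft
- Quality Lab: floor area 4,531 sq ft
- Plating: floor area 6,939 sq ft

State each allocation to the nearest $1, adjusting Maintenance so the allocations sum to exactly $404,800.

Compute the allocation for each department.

Assembly: $96,882 | Maintenance: $32,981 | Machining: $77,370 | Shipping: $64,977 | Quality Lab: $52,377 | Plating: $80,213

Total floor area = 35,018.
Raw shares: Assembly 8,381/35,018 × $404,800 = 96,882.43; Maintenance 2,853/35,018 × $404,800 = 32,980.02; Machining 6,693/35,018 × $404,800 = 77,369.54; Shipping 5,621/35,018 × $404,800 = 64,977.46; Quality Lab 4,531/35,018 × $404,800 = 52,377.31; Plating 6,939/35,018 × $404,800 = 80,213.24.
At nearest $1: Assembly $96,882; Maintenance $32,980; Machining $77,370; Shipping $64,977; Quality Lab $52,377; Plating $80,213. Sum = $404,799.
Difference $404,800 − $404,799 = +$1 applied to Maintenance: Maintenance becomes $32,981.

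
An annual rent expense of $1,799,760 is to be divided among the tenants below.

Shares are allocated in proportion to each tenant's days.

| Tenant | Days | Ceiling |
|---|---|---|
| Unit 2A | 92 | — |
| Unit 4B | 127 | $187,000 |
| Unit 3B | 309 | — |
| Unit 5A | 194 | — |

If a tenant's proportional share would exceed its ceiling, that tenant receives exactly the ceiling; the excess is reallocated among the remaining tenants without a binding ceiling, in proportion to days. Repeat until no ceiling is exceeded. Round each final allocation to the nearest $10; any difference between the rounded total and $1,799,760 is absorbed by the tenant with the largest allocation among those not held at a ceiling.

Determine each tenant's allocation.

Combined days = 722.
Unconstrained shares: Unit 2A 229,332.30; Unit 4B 316,578.28; Unit 3B 770,257.40; Unit 5A 483,592.02.
Capped: Unit 4B ($187,000); remaining pool $1,612,760 reallocated over remaining days 595.
Redistributed shares: Unit 2A 249,367.93 → $249,370; Unit 3B 837,550.99 → $837,550; Unit 5A 525,841.08 → $525,840.

Unit 2A: $249,370 | Unit 4B: $187,000 | Unit 3B: $837,550 | Unit 5A: $525,840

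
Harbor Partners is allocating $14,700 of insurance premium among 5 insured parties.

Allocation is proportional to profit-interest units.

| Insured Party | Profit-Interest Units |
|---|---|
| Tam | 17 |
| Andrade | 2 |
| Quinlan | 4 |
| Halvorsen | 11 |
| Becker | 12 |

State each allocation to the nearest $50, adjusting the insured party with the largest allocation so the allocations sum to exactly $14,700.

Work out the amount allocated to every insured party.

Tam: $5,400 | Andrade: $650 | Quinlan: $1,300 | Halvorsen: $3,500 | Becker: $3,850

Total profit-interest units = 46.
Pro-rata amounts: Tam 17/46 × $14,700 = 5,432.61; Andrade 2/46 × $14,700 = 639.13; Quinlan 4/46 × $14,700 = 1,278.26; Halvorsen 11/46 × $14,700 = 3,515.22; Becker 12/46 × $14,700 = 3,834.78.
Rounded to nearest $50: Tam $5,450; Andrade $650; Quinlan $1,300; Halvorsen $3,500; Becker $3,850. Sum = $14,750.
Difference $14,700 − $14,750 = −$50 applied to largest allocation (Tam): Tam becomes $5,400.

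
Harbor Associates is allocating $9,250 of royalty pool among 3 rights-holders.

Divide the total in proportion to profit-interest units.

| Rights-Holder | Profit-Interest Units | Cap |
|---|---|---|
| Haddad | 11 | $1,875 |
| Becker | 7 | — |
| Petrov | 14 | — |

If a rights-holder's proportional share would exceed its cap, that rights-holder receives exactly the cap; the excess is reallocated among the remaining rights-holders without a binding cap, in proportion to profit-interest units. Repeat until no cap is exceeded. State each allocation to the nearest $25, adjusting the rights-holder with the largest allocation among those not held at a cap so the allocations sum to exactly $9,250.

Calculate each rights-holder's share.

Haddad: $1,875 · Becker: $2,450 · Petrov: $4,925

Profit-interest units total: 32.
Proportional shares (ignoring caps): Haddad 3,179.69; Becker 2,023.44; Petrov 4,046.88.
Held at cap: Haddad ($1,875); remaining pool $7,375 reallocated over remaining profit-interest units 21.
Shares after redistribution: Becker 2,458.33 → $2,450; Petrov 4,916.67 → $4,925.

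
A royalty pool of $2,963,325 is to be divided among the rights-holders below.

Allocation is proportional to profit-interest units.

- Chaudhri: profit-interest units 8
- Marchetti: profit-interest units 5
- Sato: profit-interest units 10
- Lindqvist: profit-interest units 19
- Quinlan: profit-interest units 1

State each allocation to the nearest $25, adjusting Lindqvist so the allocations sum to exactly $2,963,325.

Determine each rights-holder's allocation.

Chaudhri: $551,325; Marchetti: $344,575; Sato: $689,150; Lindqvist: $1,309,350; Quinlan: $68,925

Profit-interest units total: 43.
Pro-rata amounts: Chaudhri 8/43 × $2,963,325 = 551,316.28; Marchetti 5/43 × $2,963,325 = 344,572.67; Sato 10/43 × $2,963,325 = 689,145.35; Lindqvist 19/43 × $2,963,325 = 1,309,376.16; Quinlan 1/43 × $2,963,325 = 68,914.53.
At nearest $25: Chaudhri $551,325; Marchetti $344,575; Sato $689,150; Lindqvist $1,309,375; Quinlan $68,925. Sum = $2,963,350.
Difference $2,963,325 − $2,963,350 = −$25 applied to Lindqvist: Lindqvist becomes $1,309,350.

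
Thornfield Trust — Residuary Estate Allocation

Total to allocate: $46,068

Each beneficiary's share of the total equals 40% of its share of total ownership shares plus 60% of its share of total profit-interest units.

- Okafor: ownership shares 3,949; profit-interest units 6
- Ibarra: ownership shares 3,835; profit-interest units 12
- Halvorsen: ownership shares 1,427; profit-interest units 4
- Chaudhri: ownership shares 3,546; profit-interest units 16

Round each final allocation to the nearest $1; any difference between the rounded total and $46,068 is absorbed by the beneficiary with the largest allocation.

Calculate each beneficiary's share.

Okafor: $10,069; Ibarra: $14,268; Halvorsen: $4,971; Chaudhri: $16,760

Ownership shares total 12,757; profit-interest units total 38.
Combined weights (40% ownership shares + 60% profit-interest units): Okafor 0.2186; Ibarra 0.3097; Halvorsen 0.1079; Chaudhri 0.3638.
Proportional shares: Okafor 10,068.58; Ibarra 14,268.25; Halvorsen 4,970.83; Chaudhri 16,760.35.
Rounded to nearest $1: Okafor $10,069; Ibarra $14,268; Halvorsen $4,971; Chaudhri $16,760. Sum = $46,068.
Rounded total matches; no reconciliation needed.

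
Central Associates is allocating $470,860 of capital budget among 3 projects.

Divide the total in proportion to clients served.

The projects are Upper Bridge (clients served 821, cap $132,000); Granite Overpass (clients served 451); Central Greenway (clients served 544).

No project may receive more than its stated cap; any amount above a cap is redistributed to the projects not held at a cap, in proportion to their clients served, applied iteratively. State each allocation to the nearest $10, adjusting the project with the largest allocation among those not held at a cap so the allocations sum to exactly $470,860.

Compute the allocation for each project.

Combined clients served = 1,816.
Proportional shares (ignoring caps): Upper Bridge 212,872.28; Granite Overpass 116,937.15; Central Greenway 141,050.57.
Cap binds for Upper Bridge ($132,000); residual $338,860 reallocated over remaining clients served 995.
Redistributed shares: Granite Overpass 153,593.83 → $153,590; Central Greenway 185,266.17 → $185,270.

Upper Bridge: $132,000 | Granite Overpass: $153,590 | Central Greenway: $185,270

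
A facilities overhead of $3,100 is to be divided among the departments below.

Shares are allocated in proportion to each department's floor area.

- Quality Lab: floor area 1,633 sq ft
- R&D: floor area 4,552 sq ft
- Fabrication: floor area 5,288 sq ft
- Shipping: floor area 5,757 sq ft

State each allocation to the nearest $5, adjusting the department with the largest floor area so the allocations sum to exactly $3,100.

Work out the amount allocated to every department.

Quality Lab: $295; R&D: $820; Fabrication: $950; Shipping: $1,035

Sum of floor area: 1,633 + 4,552 + 5,288 + 5,757 = 17,230.
Pro-rata amounts: Quality Lab 293.81; R&D 818.99; Fabrication 951.41; Shipping 1,035.79.
After rounding ($5): Quality Lab $295; R&D $820; Fabrication $950; Shipping $1,035. Sum = $3,100.
Rounded total matches; no reconciliation needed.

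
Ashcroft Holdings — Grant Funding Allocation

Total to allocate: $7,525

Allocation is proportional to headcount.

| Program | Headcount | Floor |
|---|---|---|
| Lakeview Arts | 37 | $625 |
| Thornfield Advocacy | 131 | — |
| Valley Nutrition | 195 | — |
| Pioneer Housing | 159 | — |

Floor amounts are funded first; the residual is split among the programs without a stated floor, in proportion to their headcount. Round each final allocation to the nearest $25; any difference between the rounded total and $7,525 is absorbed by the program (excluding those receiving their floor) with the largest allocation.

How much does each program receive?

Lakeview Arts: $625 | Thornfield Advocacy: $1,875 | Valley Nutrition: $2,775 | Pioneer Housing: $2,250

Fund the minimums — Lakeview Arts $625. Remaining pool $6,900.
Remaining pool split over remaining headcount 485: Thornfield Advocacy 1,863.71 → $1,875; Valley Nutrition 2,774.23 → $2,775; Pioneer Housing 2,262.06 → $2,250.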